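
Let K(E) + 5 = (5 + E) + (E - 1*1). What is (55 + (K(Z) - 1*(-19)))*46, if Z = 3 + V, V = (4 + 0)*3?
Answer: 4738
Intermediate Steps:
V = 12 (V = 4*3 = 12)
Z = 15 (Z = 3 + 12 = 15)
K(E) = -1 + 2*E (K(E) = -5 + ((5 + E) + (E - 1*1)) = -5 + ((5 + E) + (E - 1)) = -5 + ((5 + E) + (-1 + E)) = -5 + (4 + 2*E) = -1 + 2*E)
(55 + (K(Z) - 1*(-19)))*46 = (55 + ((-1 + 2*15) - 1*(-19)))*46 = (55 + ((-1 + 30) + 19))*46 = (55 + (29 + 19))*46 = (55 + 48)*46 = 103*46 = 4738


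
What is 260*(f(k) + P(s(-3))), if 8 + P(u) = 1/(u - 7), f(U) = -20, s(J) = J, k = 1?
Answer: -7306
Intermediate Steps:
P(u) = -8 + 1/(-7 + u) (P(u) = -8 + 1/(u - 7) = -8 + 1/(-7 + u))
260*(f(k) + P(s(-3))) = 260*(-20 + (57 - 8*(-3))/(-7 - 3)) = 260*(-20 + (57 + 24)/(-10)) = 260*(-20 - ⅒*81) = 260*(-20 - 81/10) = 260*(-281/10) = -7306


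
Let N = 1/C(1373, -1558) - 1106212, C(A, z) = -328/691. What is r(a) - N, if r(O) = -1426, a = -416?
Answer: 362370499/328 ≈ 1.1048e+6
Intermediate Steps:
C(A, z) = -328/691 (C(A, z) = -328*1/691 = -328/691)
N = -362838227/328 (N = 1/(-328/691) - 1106212 = -691/328 - 1106212 = -362838227/328 ≈ -1.1062e+6)
r(a) - N = -1426 - 1*(-362838227/328) = -1426 + 362838227/328 = 362370499/328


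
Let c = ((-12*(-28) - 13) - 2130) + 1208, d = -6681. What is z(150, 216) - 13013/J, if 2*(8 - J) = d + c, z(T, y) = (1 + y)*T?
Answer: 118729387/3648 ≈ 32546.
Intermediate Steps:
z(T, y) = T*(1 + y)
c = -599 (c = ((336 - 13) - 2130) + 1208 = (323 - 2130) + 1208 = -1807 + 1208 = -599)
J = 3648 (J = 8 - (-6681 - 599)/2 = 8 - 1/2*(-7280) = 8 + 3640 = 3648)
z(150, 216) - 13013/J = 150*(1 + 216) - 13013/3648 = 150*217 - 13013/3648 = 32550 - 1*13013/3648 = 32550 - 13013/3648 = 118729387/3648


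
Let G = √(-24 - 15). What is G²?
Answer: -39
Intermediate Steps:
G = I*√39 (G = √(-39) = I*√39 ≈ 6.245*I)
G² = (I*√39)² = -39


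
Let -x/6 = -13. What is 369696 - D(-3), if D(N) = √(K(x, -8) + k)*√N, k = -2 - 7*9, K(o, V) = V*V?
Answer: 369696 + √3 ≈ 3.6970e+5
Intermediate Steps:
x = 78 (x = -6*(-13) = 78)
K(o, V) = V²
k = -65 (k = -2 - 63 = -65)
D(N) = I*√N (D(N) = √((-8)² - 65)*√N = √(64 - 65)*√N = √(-1)*√N = I*√N)
369696 - D(-3) = 369696 - I*√(-3) = 369696 - I*I*√3 = 369696 - (-1)*√3 = 369696 + √3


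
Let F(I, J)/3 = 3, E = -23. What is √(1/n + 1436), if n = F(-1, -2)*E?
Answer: √6836773/69 ≈ 37.895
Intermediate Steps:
F(I, J) = 9 (F(I, J) = 3*3 = 9)
n = -207 (n = 9*(-23) = -207)
√(1/n + 1436) = √(1/(-207) + 1436) = √(-1/207 + 1436) = √(297251/207) = √6836773/69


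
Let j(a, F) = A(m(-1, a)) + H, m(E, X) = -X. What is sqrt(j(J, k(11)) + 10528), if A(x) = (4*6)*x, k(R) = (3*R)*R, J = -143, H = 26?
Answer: 3*sqrt(1554) ≈ 118.26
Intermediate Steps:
k(R) = 3*R**2
A(x) = 24*x
j(a, F) = 26 - 24*a (j(a, F) = 24*(-a) + 26 = -24*a + 26 = 26 - 24*a)
sqrt(j(J, k(11)) + 10528) = sqrt((26 - 24*(-143)) + 10528) = sqrt((26 + 3432) + 10528) = sqrt(3458 + 10528) = sqrt(13986) = 3*sqrt(1554)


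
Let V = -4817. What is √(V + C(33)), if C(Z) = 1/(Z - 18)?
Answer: I*√1083810/15 ≈ 69.404*I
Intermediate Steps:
C(Z) = 1/(-18 + Z)
√(V + C(33)) = √(-4817 + 1/(-18 + 33)) = √(-4817 + 1/15) = √(-72254/15) = I*√1083810/15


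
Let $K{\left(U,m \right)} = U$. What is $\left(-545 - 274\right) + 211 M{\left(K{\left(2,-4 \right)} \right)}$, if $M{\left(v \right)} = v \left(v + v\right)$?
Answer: $869$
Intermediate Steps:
$M{\left(v \right)} = 2 v^{2}$ ($M{\left(v \right)} = v 2 v = 2 v^{2}$)
$\left(-545 - 274\right) + 211 M{\left(K{\left(2,-4 \right)} \right)} = \left(-545 - 274\right) + 211 \cdot 2 \cdot 2^{2} = -819 + 211 \cdot 2 \cdot 4 = -819 + 211 \cdot 8 = -819 + 1688 = 869$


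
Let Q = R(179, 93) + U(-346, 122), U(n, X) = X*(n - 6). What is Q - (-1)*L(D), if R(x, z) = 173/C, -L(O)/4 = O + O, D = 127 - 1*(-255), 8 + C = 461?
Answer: -20837827/453 ≈ -46000.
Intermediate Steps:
C = 453 (C = -8 + 461 = 453)
D = 382 (D = 127 + 255 = 382)
L(O) = -8*O (L(O) = -4*(O + O) = -8*O)
R(x, z) = 173/453
U(n, X) = X*(-6 + n)
Q = -19453459/453 (Q = 173/453 + 122*(-6 - 346) = 173/453 + 122*(-352) = 173/453 - 42944 = -19453459/453 ≈ -42944.)
Q - (-1)*L(D) = -19453459/453 - (-1)*(-8*382) = -19453459/453 - (-1)*(-3056) = -19453459/453 - 1*3056 = -19453459/453 - 3056 = -20837827/453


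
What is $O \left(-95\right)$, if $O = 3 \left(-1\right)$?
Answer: $285$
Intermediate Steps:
$O = -3$
$O \left(-95\right) = \left(-3\right) \left(-95\right) = 285$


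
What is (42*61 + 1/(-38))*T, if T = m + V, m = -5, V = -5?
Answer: -486775/19 ≈ -25620.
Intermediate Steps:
T = -10 (T = -5 - 5 = -10)
(42*61 + 1/(-38))*T = (42*61 + 1/(-38))*(-10) = (2562 - 1/38)*(-10) = (97355/38)*(-10) = -486775/19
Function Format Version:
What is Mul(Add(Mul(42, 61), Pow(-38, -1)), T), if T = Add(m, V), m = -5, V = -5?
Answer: Rational(-486775, 19) ≈ -25620.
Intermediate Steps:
T = -10 (T = Add(-5, -5) = -10)
Mul(Add(Mul(42, 61), Pow(-38, -1)), T) = Mul(Add(Mul(42, 61), Pow(-38, -1)), -10) = Mul(Add(2562, Rational(-1, 38)), -10) = Mul(Rational(97355, 38), -10) = Rational(-486775, 19)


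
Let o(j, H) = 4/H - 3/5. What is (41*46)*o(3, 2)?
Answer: 13202/5 ≈ 2640.4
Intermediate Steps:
o(j, H) = -⅗ + 4/H (o(j, H) = 4/H - 3*⅕ = 4/H - ⅗ = -⅗ + 4/H)
(41*46)*o(3, 2) = (41*46)*(-⅗ + 4/2) = 1886*(-⅗ + 4*(½)) = 1886*(-⅗ + 2) = 1886*(7/5) = 13202/5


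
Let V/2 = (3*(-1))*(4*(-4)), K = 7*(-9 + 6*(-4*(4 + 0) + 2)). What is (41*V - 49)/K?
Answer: -3887/651 ≈ -5.9708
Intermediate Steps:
K = -651 (K = 7*(-9 + 6*(-4*4 + 2)) = 7*(-9 + 6*(-16 + 2)) = 7*(-9 + 6*(-14)) = 7*(-9 - 84) = 7*(-93) = -651)
V = 96 (V = 2*((3*(-1))*(4*(-4))) = 2*(-3*(-16)) = 2*48 = 96)
(41*V - 49)/K = (41*96 - 49)/(-651) = (3936 - 49)*(-1/651) = 3887*(-1/651) = -3887/651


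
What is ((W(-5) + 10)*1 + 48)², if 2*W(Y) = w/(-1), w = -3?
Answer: 14161/4 ≈ 3540.3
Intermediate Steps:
W(Y) = 3/2 (W(Y) = (-3/(-1))/2 = (-3*(-1))/2 = (½)*3 = 3/2)
((W(-5) + 10)*1 + 48)² = ((3/2 + 10)*1 + 48)² = ((23/2)*1 + 48)² = (23/2 + 48)² = (119/2)² = 14161/4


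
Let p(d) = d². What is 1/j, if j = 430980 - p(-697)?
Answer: -1/54829 ≈ -1.8239e-5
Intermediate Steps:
j = -54829 (j = 430980 - 1*(-697)² = 430980 - 1*485809 = 430980 - 485809 = -54829)
1/j = 1/(-54829) = -1/54829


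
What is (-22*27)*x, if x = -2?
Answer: 1188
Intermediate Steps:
(-22*27)*x = -22*27*(-2) = -594*(-2) = 1188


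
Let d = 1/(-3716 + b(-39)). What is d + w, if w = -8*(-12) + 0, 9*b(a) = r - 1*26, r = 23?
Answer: 1070301/11149 ≈ 96.000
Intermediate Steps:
b(a) = -⅓ (b(a) = (23 - 1*26)/9 = (23 - 26)/9 = (⅑)*(-3) = -⅓)
w = 96 (w = 96 + 0 = 96)
d = -3/11149 (d = 1/(-3716 - ⅓) = 1/(-11149/3) = -3/11149 ≈ -0.00026908)
d + w = -3/11149 + 96 = 1070301/11149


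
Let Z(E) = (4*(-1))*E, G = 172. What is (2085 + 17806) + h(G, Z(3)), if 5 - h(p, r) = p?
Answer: 19724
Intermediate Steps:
Z(E) = -4*E
h(p, r) = 5 - p
(2085 + 17806) + h(G, Z(3)) = (2085 + 17806) + (5 - 1*172) = 19891 + (5 - 172) = 19891 - 167 = 19724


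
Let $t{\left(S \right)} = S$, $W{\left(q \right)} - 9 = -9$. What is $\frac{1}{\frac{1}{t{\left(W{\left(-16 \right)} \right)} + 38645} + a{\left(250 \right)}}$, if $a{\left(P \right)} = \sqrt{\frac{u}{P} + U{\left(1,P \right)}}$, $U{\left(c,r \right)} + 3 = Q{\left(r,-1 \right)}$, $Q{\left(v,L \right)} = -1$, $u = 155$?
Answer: $\frac{77290}{10095627531} - \frac{3882933665 i \sqrt{2}}{10095627531} \approx 7.6558 \cdot 10^{-6} - 0.54393 i$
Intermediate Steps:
$W{\left(q \right)} = 0$ ($W{\left(q \right)} = 9 - 9 = 0$)
$U{\left(c,r \right)} = -4$ ($U{\left(c,r \right)} = -3 - 1 = -4$)
$a{\left(P \right)} = \sqrt{-4 + \frac{155}{P}}$ ($a{\left(P \right)} = \sqrt{\frac{155}{P} - 4} = \sqrt{-4 + \frac{155}{P}}$)
$\frac{1}{\frac{1}{t{\left(W{\left(-16 \right)} \right)} + 38645} + a{\left(250 \right)}} = \frac{1}{\frac{1}{0 + 38645} + \sqrt{-4 + \frac{155}{250}}} = \frac{1}{\frac{1}{38645} + \sqrt{-4 + 155 \cdot \frac{1}{250}}} = \frac{1}{\frac{1}{38645} + \sqrt{-4 + \frac{31}{50}}} = \frac{1}{\frac{1}{38645} + \sqrt{- \frac{169}{50}}} = \frac{1}{\frac{1}{38645} + \frac{13 i \sqrt{2}}{10}}$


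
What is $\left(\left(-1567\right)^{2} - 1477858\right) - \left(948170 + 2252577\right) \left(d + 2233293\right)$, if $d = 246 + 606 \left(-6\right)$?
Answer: $-7137354359910$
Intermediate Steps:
$d = -3390$ ($d = 246 - 3636 = -3390$)
$\left(\left(-1567\right)^{2} - 1477858\right) - \left(948170 + 2252577\right) \left(d + 2233293\right) = \left(\left(-1567\right)^{2} - 1477858\right) - \left(948170 + 2252577\right) \left(-3390 + 2233293\right) = \left(2455489 - 1477858\right) - 3200747 \cdot 2229903 = 977631 - 7137355337541 = -7137354359910$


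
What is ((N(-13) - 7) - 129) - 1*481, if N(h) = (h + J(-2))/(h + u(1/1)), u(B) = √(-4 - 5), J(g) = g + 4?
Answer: -109683/178 + 33*I/178 ≈ -616.2 + 0.18539*I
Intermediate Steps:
J(g) = 4 + g
u(B) = 3*I (u(B) = √(-9) = 3*I)
N(h) = (2 + h)/(h + 3*I) (N(h) = (h + (4 - 2))/(h + 3*I) = (h + 2)/(h + 3*I) = (2 + h)/(h + 3*I))
((N(-13) - 7) - 129) - 1*481 = (((2 - 13)/(-13 + 3*I) - 7) - 129) - 1*481 = ((((-13 - 3*I)/178)*(-11) - 7) - 129) - 481 = ((-11*(-13 - 3*I)/178 - 7) - 129) - 481 = ((-7 - 11*(-13 - 3*I)/178) - 129) - 481 = (-136 - 11*(-13 - 3*I)/178) - 481 = -617 - 11*(-13 - 3*I)/178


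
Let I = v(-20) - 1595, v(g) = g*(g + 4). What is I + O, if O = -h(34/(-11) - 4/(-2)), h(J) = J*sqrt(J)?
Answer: -1275 + 24*I*sqrt(33)/121 ≈ -1275.0 + 1.1394*I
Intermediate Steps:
v(g) = g*(4 + g)
h(J) = J**(3/2)
I = -1275 (I = -20*(4 - 20) - 1595 = -20*(-16) - 1595 = 320 - 1595 = -1275)
O = 24*I*sqrt(33)/121 (O = -(34/(-11) - 4/(-2))**(3/2) = -(34*(-1/11) - 4*(-1/2))**(3/2) = -(-34/11 + 2)**(3/2) = -(-12/11)**(3/2) = -(-24)*I*sqrt(33)/121 = 24*I*sqrt(33)/121 ≈ 1.1394*I)
I + O = -1275 + 24*I*sqrt(33)/121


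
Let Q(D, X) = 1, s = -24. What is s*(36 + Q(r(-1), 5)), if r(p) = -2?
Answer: -888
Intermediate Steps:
s*(36 + Q(r(-1), 5)) = -24*(36 + 1) = -24*37 = -888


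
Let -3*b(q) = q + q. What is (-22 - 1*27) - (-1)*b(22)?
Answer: -191/3 ≈ -63.667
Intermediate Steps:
b(q) = -2*q/3 (b(q) = -(q + q)/3 = -2*q/3)
(-22 - 1*27) - (-1)*b(22) = (-22 - 1*27) - (-1)*(-⅔*22) = (-22 - 27) - (-1)*(-44)/3 = -49 - 1*44/3 = -49 - 44/3 = -191/3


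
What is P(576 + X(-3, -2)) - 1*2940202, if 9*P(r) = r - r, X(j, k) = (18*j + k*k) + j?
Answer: -2940202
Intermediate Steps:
X(j, k) = k² + 19*j (X(j, k) = (18*j + k²) + j = (k² + 18*j) + j = k² + 19*j)
P(r) = 0 (P(r) = (r - r)/9 = (⅑)*0 = 0)
P(576 + X(-3, -2)) - 1*2940202 = 0 - 1*2940202 = 0 - 2940202 = -2940202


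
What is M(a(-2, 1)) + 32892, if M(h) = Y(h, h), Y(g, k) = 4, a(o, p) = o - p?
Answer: 32896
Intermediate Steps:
M(h) = 4
M(a(-2, 1)) + 32892 = 4 + 32892 = 32896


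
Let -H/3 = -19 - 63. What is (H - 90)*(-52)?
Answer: -8112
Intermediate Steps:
H = 246 (H = -3*(-19 - 63) = -3*(-82) = 246)
(H - 90)*(-52) = (246 - 90)*(-52) = 156*(-52) = -8112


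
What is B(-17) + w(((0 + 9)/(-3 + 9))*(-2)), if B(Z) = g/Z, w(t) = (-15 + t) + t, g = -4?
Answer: -353/17 ≈ -20.765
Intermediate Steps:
w(t) = -15 + 2*t
B(Z) = -4/Z
B(-17) + w(((0 + 9)/(-3 + 9))*(-2)) = -4/(-17) + (-15 + 2*(((0 + 9)/(-3 + 9))*(-2))) = -4*(-1/17) + (-15 + 2*((9/6)*(-2))) = 4/17 + (-15 + 2*((9*(⅙))*(-2))) = 4/17 + (-15 + 2*((3/2)*(-2))) = 4/17 + (-15 + 2*(-3)) = 4/17 + (-15 - 6) = 4/17 - 21 = -353/17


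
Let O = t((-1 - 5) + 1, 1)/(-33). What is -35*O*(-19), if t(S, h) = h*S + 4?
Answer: 665/33 ≈ 20.152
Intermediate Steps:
t(S, h) = 4 + S*h (t(S, h) = S*h + 4 = 4 + S*h)
O = 1/33 (O = (4 + ((-1 - 5) + 1)*1)/(-33) = (4 + (-6 + 1)*1)*(-1/33) = (4 - 5*1)*(-1/33) = (4 - 5)*(-1/33) = -1*(-1/33) = 1/33 ≈ 0.030303)
-35*O*(-19) = -35*1/33*(-19) = -35/33*(-19) = 665/33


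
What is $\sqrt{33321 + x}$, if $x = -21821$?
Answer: $10 \sqrt{115} \approx 107.24$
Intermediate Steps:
$\sqrt{33321 + x} = \sqrt{33321 - 21821} = \sqrt{11500} = 10 \sqrt{115}$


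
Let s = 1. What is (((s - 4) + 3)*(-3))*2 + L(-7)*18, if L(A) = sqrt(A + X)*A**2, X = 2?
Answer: 882*I*sqrt(5) ≈ 1972.2*I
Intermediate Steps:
L(A) = A**2*sqrt(2 + A) (L(A) = sqrt(A + 2)*A**2 = sqrt(2 + A)*A**2 = A**2*sqrt(2 + A))
(((s - 4) + 3)*(-3))*2 + L(-7)*18 = (((1 - 4) + 3)*(-3))*2 + ((-7)**2*sqrt(2 - 7))*18 = ((-3 + 3)*(-3))*2 + (49*sqrt(-5))*18 = (0*(-3))*2 + (49*(I*sqrt(5)))*18 = 0*2 + (49*I*sqrt(5))*18 = 0 + 882*I*sqrt(5) = 882*I*sqrt(5)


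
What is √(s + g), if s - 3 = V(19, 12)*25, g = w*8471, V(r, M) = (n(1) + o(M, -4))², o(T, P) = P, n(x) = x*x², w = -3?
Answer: I*√25185 ≈ 158.7*I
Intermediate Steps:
n(x) = x³
V(r, M) = 9 (V(r, M) = (1³ - 4)² = (1 - 4)² = (-3)² = 9)
g = -25413 (g = -3*8471 = -25413)
s = 228 (s = 3 + 9*25 = 3 + 225 = 228)
√(s + g) = √(228 - 25413) = √(-25185) = I*√25185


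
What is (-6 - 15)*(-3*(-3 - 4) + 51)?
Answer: -1512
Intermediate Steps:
(-6 - 15)*(-3*(-3 - 4) + 51) = -21*(-3*(-7) + 51) = -21*(21 + 51) = -21*72 = -1512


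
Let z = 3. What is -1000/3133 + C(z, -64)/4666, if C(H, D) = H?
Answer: -4656601/14618578 ≈ -0.31854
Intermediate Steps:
-1000/3133 + C(z, -64)/4666 = -1000/3133 + 3/4666 = -4656601/14618578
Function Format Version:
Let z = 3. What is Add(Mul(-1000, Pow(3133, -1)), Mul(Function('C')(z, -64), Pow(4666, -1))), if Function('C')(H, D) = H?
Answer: Rational(-4656601, 14618578) ≈ -0.31854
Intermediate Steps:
Add(Mul(-1000, Pow(3133, -1)), Mul(Function('C')(z, -64), Pow(4666, -1))) = Add(Mul(-1000, Pow(3133, -1)), Mul(3, Pow(4666, -1))) = Add(Mul(-1000, Rational(1, 3133)), Mul(3, Rational(1, 4666))) = Add(Rational(-1000, 3133), Rational(3, 4666)) = Rational(-4656601, 14618578)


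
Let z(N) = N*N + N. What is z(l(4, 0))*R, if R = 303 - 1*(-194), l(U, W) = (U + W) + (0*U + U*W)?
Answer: 9940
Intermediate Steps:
l(U, W) = U + W + U*W (l(U, W) = (U + W) + (0 + U*W) = (U + W) + U*W = U + W + U*W)
z(N) = N + N² (z(N) = N² + N = N + N²)
R = 497 (R = 303 + 194 = 497)
z(l(4, 0))*R = ((4 + 0 + 4*0)*(1 + (4 + 0 + 4*0)))*497 = ((4 + 0 + 0)*(1 + (4 + 0 + 0)))*497 = (4*(1 + 4))*497 = (4*5)*497 = 20*497 = 9940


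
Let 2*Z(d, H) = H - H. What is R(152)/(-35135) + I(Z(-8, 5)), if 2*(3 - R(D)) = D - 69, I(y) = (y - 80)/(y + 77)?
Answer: -5615671/5410790 ≈ -1.0379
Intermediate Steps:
Z(d, H) = 0 (Z(d, H) = (H - H)/2 = (1/2)*0 = 0)
I(y) = (-80 + y)/(77 + y)
R(D) = 75/2 - D/2 (R(D) = 3 - (D - 69)/2 = 3 - (-69 + D)/2 = 3 + (69/2 - D/2) = 75/2 - D/2)
R(152)/(-35135) + I(Z(-8, 5)) = (75/2 - 1/2*152)/(-35135) + (-80 + 0)/(77 + 0) = (75/2 - 76)*(-1/35135) - 80/77 = -77/2*(-1/35135) + (1/77)*(-80) = 77/70270 - 80/77 = -5615671/5410790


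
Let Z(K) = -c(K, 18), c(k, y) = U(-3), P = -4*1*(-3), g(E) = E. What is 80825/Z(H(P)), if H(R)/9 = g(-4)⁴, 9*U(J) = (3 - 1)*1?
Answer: -727425/2 ≈ -3.6371e+5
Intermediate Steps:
P = 12 (P = -4*(-3) = 12)
U(J) = 2/9 (U(J) = ((3 - 1)*1)/9 = (2*1)/9 = (⅑)*2 = 2/9)
H(R) = 2304 (H(R) = 9*(-4)⁴ = 9*256 = 2304)
c(k, y) = 2/9
Z(K) = -2/9 (Z(K) = -1*2/9 = -2/9)
80825/Z(H(P)) = 80825/(-2/9) = 80825*(-9/2) = -727425/2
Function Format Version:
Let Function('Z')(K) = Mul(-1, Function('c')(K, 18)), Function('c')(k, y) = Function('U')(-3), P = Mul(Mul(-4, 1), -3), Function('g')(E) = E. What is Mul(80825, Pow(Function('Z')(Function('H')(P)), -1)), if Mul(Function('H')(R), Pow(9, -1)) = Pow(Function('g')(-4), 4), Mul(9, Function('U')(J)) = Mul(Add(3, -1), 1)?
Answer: Rational(-727425, 2) ≈ -3.6371e+5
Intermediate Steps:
P = 12 (P = Mul(-4, -3) = 12)
Function('U')(J) = Rational(2, 9) (Function('U')(J) = Mul(Rational(1, 9), Mul(Add(3, -1), 1)) = Mul(Rational(1, 9), Mul(2, 1)) = Mul(Rational(1, 9), 2) = Rational(2, 9))
Function('H')(R) = 2304 (Function('H')(R) = Mul(9, Pow(-4, 4)) = Mul(9, 256) = 2304)
Function('c')(k, y) = Rational(2, 9)
Function('Z')(K) = Rational(-2, 9) (Function('Z')(K) = Mul(-1, Rational(2, 9)) = Rational(-2, 9))
Mul(80825, Pow(Function('Z')(Function('H')(P)), -1)) = Mul(80825, Pow(Rational(-2, 9), -1)) = Mul(80825, Rational(-9, 2)) = Rational(-727425, 2)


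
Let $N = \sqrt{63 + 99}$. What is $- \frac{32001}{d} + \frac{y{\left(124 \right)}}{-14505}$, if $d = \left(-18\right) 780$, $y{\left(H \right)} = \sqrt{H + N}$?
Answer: $\frac{10667}{4680} - \frac{\sqrt{124 + 9 \sqrt{2}}}{14505} \approx 2.2785$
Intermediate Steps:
$N = 9 \sqrt{2}$ ($N = \sqrt{162} = 9 \sqrt{2} \approx 12.728$)
$y{\left(H \right)} = \sqrt{H + 9 \sqrt{2}}$
$d = -14040$
$- \frac{32001}{d} + \frac{y{\left(124 \right)}}{-14505} = - \frac{32001}{-14040} + \frac{\sqrt{124 + 9 \sqrt{2}}}{-14505} = \left(-32001\right) \left(- \frac{1}{14040}\right) + \sqrt{124 + 9 \sqrt{2}} \left(- \frac{1}{14505}\right) = \frac{10667}{4680} - \frac{\sqrt{124 + 9 \sqrt{2}}}{14505}$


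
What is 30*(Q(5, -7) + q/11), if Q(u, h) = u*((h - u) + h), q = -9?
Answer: -31620/11 ≈ -2874.5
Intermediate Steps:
Q(u, h) = u*(-u + 2*h)
30*(Q(5, -7) + q/11) = 30*(5*(-1*5 + 2*(-7)) - 9/11) = 30*(5*(-5 - 14) - 9*1/11) = 30*(5*(-19) - 9/11) = 30*(-95 - 9/11) = 30*(-1054/11) = -31620/11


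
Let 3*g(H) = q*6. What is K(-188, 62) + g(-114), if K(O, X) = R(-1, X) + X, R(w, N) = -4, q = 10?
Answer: 78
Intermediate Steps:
g(H) = 20 (g(H) = (10*6)/3 = (⅓)*60 = 20)
K(O, X) = -4 + X
K(-188, 62) + g(-114) = (-4 + 62) + 20 = 58 + 20 = 78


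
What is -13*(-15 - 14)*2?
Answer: 754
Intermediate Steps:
-13*(-15 - 14)*2 = -13*(-29)*2 = 377*2 = 754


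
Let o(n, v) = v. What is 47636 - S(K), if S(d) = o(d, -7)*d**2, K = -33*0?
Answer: 47636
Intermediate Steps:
K = 0
S(d) = -7*d**2
47636 - S(K) = 47636 - (-7)*0**2 = 47636 - (-7)*0 = 47636 - 1*0 = 47636 + 0 = 47636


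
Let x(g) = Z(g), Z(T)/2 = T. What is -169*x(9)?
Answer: -3042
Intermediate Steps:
Z(T) = 2*T
x(g) = 2*g
-169*x(9) = -338*9 = -169*18 = -3042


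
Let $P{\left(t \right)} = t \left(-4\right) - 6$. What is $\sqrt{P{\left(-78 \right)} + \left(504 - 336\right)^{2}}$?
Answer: $3 \sqrt{3170} \approx 168.91$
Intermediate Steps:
$P{\left(t \right)} = -6 - 4 t$ ($P{\left(t \right)} = - 4 t - 6 = -6 - 4 t$)
$\sqrt{P{\left(-78 \right)} + \left(504 - 336\right)^{2}} = \sqrt{\left(-6 - -312\right) + \left(504 - 336\right)^{2}} = \sqrt{\left(-6 + 312\right) + 168^{2}} = \sqrt{306 + 28224} = \sqrt{28530} = 3 \sqrt{3170}$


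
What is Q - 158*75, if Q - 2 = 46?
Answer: -11802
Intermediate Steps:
Q = 48 (Q = 2 + 46 = 48)
Q - 158*75 = 48 - 158*75 = 48 - 11850 = -11802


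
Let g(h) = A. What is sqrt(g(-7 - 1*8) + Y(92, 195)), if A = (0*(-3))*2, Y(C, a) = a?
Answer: sqrt(195) ≈ 13.964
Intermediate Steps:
A = 0 (A = 0*2 = 0)
g(h) = 0
sqrt(g(-7 - 1*8) + Y(92, 195)) = sqrt(0 + 195) = sqrt(195)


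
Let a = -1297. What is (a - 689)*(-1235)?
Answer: 2452710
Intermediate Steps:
(a - 689)*(-1235) = (-1297 - 689)*(-1235) = -1986*(-1235) = 2452710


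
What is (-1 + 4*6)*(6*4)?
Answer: 552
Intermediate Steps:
(-1 + 4*6)*(6*4) = (-1 + 24)*24 = 23*24 = 552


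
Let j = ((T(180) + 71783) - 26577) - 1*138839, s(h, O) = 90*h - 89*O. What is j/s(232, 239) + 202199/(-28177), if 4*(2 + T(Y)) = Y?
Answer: 2558025621/11017207 ≈ 232.18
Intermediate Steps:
T(Y) = -2 + Y/4
s(h, O) = -89*O + 90*h
j = -93590 (j = (((-2 + (¼)*180) + 71783) - 26577) - 1*138839 = (((-2 + 45) + 71783) - 26577) - 138839 = ((43 + 71783) - 26577) - 138839 = (71826 - 26577) - 138839 = 45249 - 138839 = -93590)
j/s(232, 239) + 202199/(-28177) = -93590/(-89*239 + 90*232) + 202199/(-28177) = -93590/(-21271 + 20880) + 202199*(-1/28177) = -93590/(-391) - 202199/28177 = -93590*(-1/391) - 202199/28177 = 93590/391 - 202199/28177 = 2558025621/11017207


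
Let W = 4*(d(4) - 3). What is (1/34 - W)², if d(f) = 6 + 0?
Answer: 165649/1156 ≈ 143.29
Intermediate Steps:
d(f) = 6
W = 12 (W = 4*(6 - 3) = 4*3 = 12)
(1/34 - W)² = (1/34 - 1*12)² = (1/34 - 12)² = (-407/34)² = 165649/1156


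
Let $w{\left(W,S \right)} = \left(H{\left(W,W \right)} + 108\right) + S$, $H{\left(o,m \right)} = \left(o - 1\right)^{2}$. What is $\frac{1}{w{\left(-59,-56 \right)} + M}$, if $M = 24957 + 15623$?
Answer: $\frac{1}{44232} \approx 2.2608 \cdot 10^{-5}$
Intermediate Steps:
$M = 40580$
$H{\left(o,m \right)} = \left(-1 + o\right)^{2}$
$w{\left(W,S \right)} = 108 + S + \left(-1 + W\right)^{2}$ ($w{\left(W,S \right)} = \left(\left(-1 + W\right)^{2} + 108\right) + S = \left(108 + \left(-1 + W\right)^{2}\right) + S = 108 + S + \left(-1 + W\right)^{2}$)
$\frac{1}{w{\left(-59,-56 \right)} + M} = \frac{1}{\left(108 - 56 + \left(-1 - 59\right)^{2}\right) + 40580} = \frac{1}{\left(108 - 56 + \left(-60\right)^{2}\right) + 40580} = \frac{1}{\left(108 - 56 + 3600\right) + 40580} = \frac{1}{3652 + 40580} = \frac{1}{44232}$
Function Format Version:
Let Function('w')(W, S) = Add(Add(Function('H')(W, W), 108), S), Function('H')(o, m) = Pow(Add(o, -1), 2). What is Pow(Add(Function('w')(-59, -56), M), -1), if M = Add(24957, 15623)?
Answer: Rational(1, 44232) ≈ 2.2608e-5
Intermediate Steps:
M = 40580
Function('H')(o, m) = Pow(Add(-1, o), 2)
Function('w')(W, S) = Add(108, S, Pow(Add(-1, W), 2)) (Function('w')(W, S) = Add(Add(Pow(Add(-1, W), 2), 108), S) = Add(Add(108, Pow(Add(-1, W), 2)), S) = Add(108, S, Pow(Add(-1, W), 2)))
Pow(Add(Function('w')(-59, -56), M), -1) = Pow(Add(Add(108, -56, Pow(Add(-1, -59), 2)), 40580), -1) = Pow(Add(Add(108, -56, Pow(-60, 2)), 40580), -1) = Pow(Add(Add(108, -56, 3600), 40580), -1) = Pow(Add(3652, 40580), -1) = Pow(44232, -1) = Rational(1, 44232)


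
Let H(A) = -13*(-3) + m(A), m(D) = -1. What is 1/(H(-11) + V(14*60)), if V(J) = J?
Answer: 1/878 ≈ 0.0011390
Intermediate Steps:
H(A) = 38 (H(A) = -13*(-3) - 1 = 39 - 1 = 38)
1/(H(-11) + V(14*60)) = 1/(38 + 14*60) = 1/(38 + 840) = 1/878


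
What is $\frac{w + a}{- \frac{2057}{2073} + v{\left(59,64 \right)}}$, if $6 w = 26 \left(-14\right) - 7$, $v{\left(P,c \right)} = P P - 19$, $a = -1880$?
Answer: $- \frac{8050841}{14349338} \approx -0.56106$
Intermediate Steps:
$v{\left(P,c \right)} = -19 + P^{2}$ ($v{\left(P,c \right)} = P^{2} - 19 = -19 + P^{2}$)
$w = - \frac{371}{6}$ ($w = \frac{26 \left(-14\right) - 7}{6} = \frac{-364 - 7}{6} = \frac{1}{6} \left(-371\right) = - \frac{371}{6} \approx -61.833$)
$\frac{w + a}{- \frac{2057}{2073} + v{\left(59,64 \right)}} = \frac{- \frac{371}{6} - 1880}{- \frac{2057}{2073} - \left(19 - 59^{2}\right)} = - \frac{11651}{6 \left(\left(-2057\right) \frac{1}{2073} + \left(-19 + 3481\right)\right)} = - \frac{11651}{6 \left(- \frac{2057}{2073} + 3462\right)} = - \frac{11651}{6 \cdot \frac{7174669}{2073}} = \left(- \frac{11651}{6}\right) \frac{2073}{7174669} = - \frac{8050841}{14349338}$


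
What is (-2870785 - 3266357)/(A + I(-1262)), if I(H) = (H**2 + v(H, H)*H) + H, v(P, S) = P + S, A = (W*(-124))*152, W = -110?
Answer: -3068571/3424975 ≈ -0.89594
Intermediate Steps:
A = 2073280 (A = -110*(-124)*152 = 13640*152 = 2073280)
I(H) = H + 3*H**2 (I(H) = (H**2 + (H + H)*H) + H = (H**2 + (2*H)*H) + H = (H**2 + 2*H**2) + H = 3*H**2 + H = H + 3*H**2)
(-2870785 - 3266357)/(A + I(-1262)) = (-2870785 - 3266357)/(2073280 - 1262*(1 + 3*(-1262))) = -6137142/(2073280 - 1262*(1 - 3786)) = -6137142/(2073280 - 1262*(-3785)) = -6137142/(2073280 + 4776670) = -6137142/6849950 = -6137142*1/6849950 = -3068571/3424975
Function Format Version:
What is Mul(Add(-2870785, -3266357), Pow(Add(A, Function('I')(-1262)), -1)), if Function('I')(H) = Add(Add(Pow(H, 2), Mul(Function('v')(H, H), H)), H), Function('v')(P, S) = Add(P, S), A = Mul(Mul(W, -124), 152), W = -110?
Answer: Rational(-3068571, 3424975) ≈ -0.89594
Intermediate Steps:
A = 2073280 (A = Mul(Mul(-110, -124), 152) = Mul(13640, 152) = 2073280)
Function('I')(H) = Add(H, Mul(3, Pow(H, 2))) (Function('I')(H) = Add(Add(Pow(H, 2), Mul(Add(H, H), H)), H) = Add(Add(Pow(H, 2), Mul(Mul(2, H), H)), H) = Add(Add(Pow(H, 2), Mul(2, Pow(H, 2))), H) = Add(Mul(3, Pow(H, 2)), H) = Add(H, Mul(3, Pow(H, 2))))
Mul(Add(-2870785, -3266357), Pow(Add(A, Function('I')(-1262)), -1)) = Mul(Add(-2870785, -3266357), Pow(Add(2073280, Mul(-1262, Add(1, Mul(3, -1262)))), -1)) = Mul(-6137142, Pow(Add(2073280, Mul(-1262, Add(1, -3786))), -1)) = Mul(-6137142, Pow(Add(2073280, Mul(-1262, -3785)), -1)) = Mul(-6137142, Pow(Add(2073280, 4776670), -1)) = Mul(-6137142, Pow(6849950, -1)) = Mul(-6137142, Rational(1, 6849950)) = Rational(-3068571, 3424975)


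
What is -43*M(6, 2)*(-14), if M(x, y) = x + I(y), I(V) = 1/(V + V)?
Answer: 7525/2 ≈ 3762.5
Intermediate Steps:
I(V) = 1/(2*V)
M(x, y) = x + 1/(2*y)
-43*M(6, 2)*(-14) = -43*(6 + (½)/2)*(-14) = -43*(6 + (½)*(½))*(-14) = -43*(6 + ¼)*(-14) = -43*25/4*(-14) = -1075/4*(-14) = 7525/2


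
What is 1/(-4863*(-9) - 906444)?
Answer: -1/862677 ≈ -1.1592e-6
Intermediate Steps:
1/(-4863*(-9) - 906444) = 1/(43767 - 906444) = 1/(-862677) = -1/862677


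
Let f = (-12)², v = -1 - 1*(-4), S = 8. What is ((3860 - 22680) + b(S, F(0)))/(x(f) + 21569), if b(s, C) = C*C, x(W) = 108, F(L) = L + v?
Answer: -18811/21677 ≈ -0.86779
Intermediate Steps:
v = 3 (v = -1 + 4 = 3)
F(L) = 3 + L (F(L) = L + 3 = 3 + L)
f = 144
b(s, C) = C²
((3860 - 22680) + b(S, F(0)))/(x(f) + 21569) = ((3860 - 22680) + (3 + 0)²)/(108 + 21569) = (-18820 + 3²)/21677 = (-18820 + 9)*(1/21677) = -18811*1/21677 = -18811/21677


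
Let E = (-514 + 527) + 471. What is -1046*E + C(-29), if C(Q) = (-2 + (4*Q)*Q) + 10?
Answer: -502892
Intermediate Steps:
E = 484 (E = 13 + 471 = 484)
C(Q) = 8 + 4*Q² (C(Q) = (-2 + 4*Q²) + 10 = 8 + 4*Q²)
-1046*E + C(-29) = -1046*484 + (8 + 4*(-29)²) = -506264 + (8 + 4*841) = -506264 + (8 + 3364) = -506264 + 3372 = -502892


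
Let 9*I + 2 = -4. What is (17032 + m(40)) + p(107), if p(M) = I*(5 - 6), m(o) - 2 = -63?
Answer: 50915/3 ≈ 16972.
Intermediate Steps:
I = -⅔ (I = -2/9 + (⅑)*(-4) = -2/9 - 4/9 = -⅔ ≈ -0.66667)
m(o) = -61 (m(o) = 2 - 63 = -61)
p(M) = ⅔ (p(M) = -2*(5 - 6)/3 = -⅔*(-1) = ⅔)
(17032 + m(40)) + p(107) = (17032 - 61) + ⅔ = 16971 + ⅔ = 50915/3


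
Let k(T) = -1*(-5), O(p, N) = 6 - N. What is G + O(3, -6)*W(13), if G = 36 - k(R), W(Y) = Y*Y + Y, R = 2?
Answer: 2215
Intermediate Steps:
k(T) = 5
W(Y) = Y + Y² (W(Y) = Y² + Y = Y + Y²)
G = 31 (G = 36 - 1*5 = 36 - 5 = 31)
G + O(3, -6)*W(13) = 31 + (6 - 1*(-6))*(13*(1 + 13)) = 31 + (6 + 6)*(13*14) = 31 + 12*182 = 31 + 2184 = 2215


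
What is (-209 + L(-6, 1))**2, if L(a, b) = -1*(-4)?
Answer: 42025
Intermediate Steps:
L(a, b) = 4
(-209 + L(-6, 1))**2 = (-209 + 4)**2 = (-205)**2 = 42025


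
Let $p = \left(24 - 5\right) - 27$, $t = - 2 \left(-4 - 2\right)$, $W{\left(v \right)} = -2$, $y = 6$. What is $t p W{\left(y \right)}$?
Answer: $192$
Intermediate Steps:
$t = 12$ ($t = \left(-2\right) \left(-6\right) = 12$)
$p = -8$ ($p = 19 - 27 = -8$)
$t p W{\left(y \right)} = 12 \left(-8\right) \left(-2\right) = \left(-96\right) \left(-2\right) = 192$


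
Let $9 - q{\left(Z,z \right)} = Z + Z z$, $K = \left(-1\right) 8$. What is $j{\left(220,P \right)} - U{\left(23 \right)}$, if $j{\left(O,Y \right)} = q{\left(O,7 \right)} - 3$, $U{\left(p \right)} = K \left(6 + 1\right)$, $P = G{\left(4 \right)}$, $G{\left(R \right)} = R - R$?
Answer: $-1698$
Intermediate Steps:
$K = -8$
$G{\left(R \right)} = 0$
$q{\left(Z,z \right)} = 9 - Z - Z z$ ($q{\left(Z,z \right)} = 9 - \left(Z + Z z\right) = 9 - Z - Z z$)
$P = 0$
$U{\left(p \right)} = -56$ ($U{\left(p \right)} = - 8 \left(6 + 1\right) = \left(-8\right) 7 = -56$)
$j{\left(O,Y \right)} = 6 - 8 O$ ($j{\left(O,Y \right)} = \left(9 - O - O 7\right) - 3 = \left(9 - O - 7 O\right) - 3 = \left(9 - 8 O\right) - 3 = 6 - 8 O$)
$j{\left(220,P \right)} - U{\left(23 \right)} = \left(6 - 1760\right) - -56 = \left(6 - 1760\right) + 56 = -1754 + 56 = -1698$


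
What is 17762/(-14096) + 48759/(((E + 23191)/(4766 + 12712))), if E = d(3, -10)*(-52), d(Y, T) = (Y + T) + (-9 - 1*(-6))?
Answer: 6006164107105/167115128 ≈ 35940.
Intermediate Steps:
d(Y, T) = -3 + T + Y (d(Y, T) = (T + Y) + (-9 + 6) = (T + Y) - 3 = -3 + T + Y)
E = 520 (E = (-3 - 10 + 3)*(-52) = -10*(-52) = 520)
17762/(-14096) + 48759/(((E + 23191)/(4766 + 12712))) = 17762/(-14096) + 48759/(((520 + 23191)/(4766 + 12712))) = 17762*(-1/14096) + 48759/((23711/17478)) = -8881/7048 + 48759/((23711*(1/17478))) = -8881/7048 + 48759/(23711/17478) = -8881/7048 + 48759*(17478/23711) = -8881/7048 + 852209802/23711 = 6006164107105/167115128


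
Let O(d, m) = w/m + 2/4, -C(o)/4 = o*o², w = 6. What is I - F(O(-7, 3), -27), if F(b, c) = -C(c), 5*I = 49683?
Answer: 443343/5 ≈ 88669.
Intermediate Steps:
C(o) = -4*o³ (C(o) = -4*o*o² = -4*o³)
I = 49683/5 (I = (⅕)*49683 = 49683/5 ≈ 9936.6)
O(d, m) = ½ + 6/m (O(d, m) = 6/m + 2/4 = 6/m + 2*(¼) = 6/m + ½ = ½ + 6/m)
F(b, c) = 4*c³ (F(b, c) = -(-4)*c³ = 4*c³)
I - F(O(-7, 3), -27) = 49683/5 - 4*(-27)³ = 49683/5 - 4*(-19683) = 49683/5 - 1*(-78732) = 49683/5 + 78732 = 443343/5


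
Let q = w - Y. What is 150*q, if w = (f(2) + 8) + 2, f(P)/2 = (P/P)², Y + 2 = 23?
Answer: -1350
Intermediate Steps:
Y = 21 (Y = -2 + 23 = 21)
f(P) = 2 (f(P) = 2*(P/P)² = 2*1² = 2*1 = 2)
w = 12 (w = (2 + 8) + 2 = 10 + 2 = 12)
q = -9 (q = 12 - 1*21 = 12 - 21 = -9)
150*q = 150*(-9) = -1350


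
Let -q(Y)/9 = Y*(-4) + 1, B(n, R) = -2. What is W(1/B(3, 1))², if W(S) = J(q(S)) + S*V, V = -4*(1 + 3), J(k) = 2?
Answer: 100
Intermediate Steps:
q(Y) = -9 + 36*Y (q(Y) = -9*(Y*(-4) + 1) = -9*(-4*Y + 1) = -9*(1 - 4*Y) = -9 + 36*Y)
V = -16 (V = -4*4 = -16)
W(S) = 2 - 16*S (W(S) = 2 + S*(-16) = 2 - 16*S)
W(1/B(3, 1))² = (2 - 16/(-2))² = (2 - 16*(-½))² = (2 + 8)² = 10² = 100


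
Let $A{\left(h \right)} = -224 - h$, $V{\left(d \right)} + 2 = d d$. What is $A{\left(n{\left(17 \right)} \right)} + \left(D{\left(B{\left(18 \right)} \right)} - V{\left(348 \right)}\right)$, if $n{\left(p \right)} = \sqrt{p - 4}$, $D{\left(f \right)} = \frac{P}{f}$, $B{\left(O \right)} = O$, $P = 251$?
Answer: $- \frac{2183617}{18} - \sqrt{13} \approx -1.2132 \cdot 10^{5}$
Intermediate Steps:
$V{\left(d \right)} = -2 + d^{2}$ ($V{\left(d \right)} = -2 + d d = -2 + d^{2}$)
$D{\left(f \right)} = \frac{251}{f}$
$n{\left(p \right)} = \sqrt{-4 + p}$
$A{\left(n{\left(17 \right)} \right)} + \left(D{\left(B{\left(18 \right)} \right)} - V{\left(348 \right)}\right) = \left(-224 - \sqrt{-4 + 17}\right) + \left(\frac{251}{18} - \left(-2 + 348^{2}\right)\right) = \left(-224 - \sqrt{13}\right) + \left(251 \cdot \frac{1}{18} - \left(-2 + 121104\right)\right) = \left(-224 - \sqrt{13}\right) + \left(\frac{251}{18} - 121102\right) = \left(-224 - \sqrt{13}\right) - \frac{2179585}{18} = - \frac{2183617}{18} - \sqrt{13}$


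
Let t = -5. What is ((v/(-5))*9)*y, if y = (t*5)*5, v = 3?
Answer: 675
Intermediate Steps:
y = -125 (y = -5*5*5 = -25*5 = -125)
((v/(-5))*9)*y = ((3/(-5))*9)*(-125) = ((3*(-1/5))*9)*(-125) = -3/5*9*(-125) = -27/5*(-125) = 675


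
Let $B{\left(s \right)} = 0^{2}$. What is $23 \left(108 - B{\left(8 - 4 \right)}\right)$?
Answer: $2484$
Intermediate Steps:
$B{\left(s \right)} = 0$
$23 \left(108 - B{\left(8 - 4 \right)}\right) = 23 \left(108 - 0\right) = 23 \left(108 + 0\right) = 23 \cdot 108 = 2484$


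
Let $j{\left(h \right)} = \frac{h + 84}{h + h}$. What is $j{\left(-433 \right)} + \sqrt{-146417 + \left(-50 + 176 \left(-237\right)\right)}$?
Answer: $\frac{349}{866} + i \sqrt{188179} \approx 0.403 + 433.8 i$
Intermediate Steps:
$j{\left(h \right)} = \frac{84 + h}{2 h}$
$j{\left(-433 \right)} + \sqrt{-146417 + \left(-50 + 176 \left(-237\right)\right)} = \frac{84 - 433}{2 \left(-433\right)} + \sqrt{-146417 + \left(-50 + 176 \left(-237\right)\right)} = \frac{1}{2} \left(- \frac{1}{433}\right) \left(-349\right) + \sqrt{-146417 - 41762} = \frac{349}{866} + \sqrt{-146417 - 41762} = \frac{349}{866} + \sqrt{-188179} = \frac{349}{866} + i \sqrt{188179}$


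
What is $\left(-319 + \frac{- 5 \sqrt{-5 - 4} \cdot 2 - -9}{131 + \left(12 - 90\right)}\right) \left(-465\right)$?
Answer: $\frac{7857570}{53} + \frac{13950 i}{53} \approx 1.4826 \cdot 10^{5} + 263.21 i$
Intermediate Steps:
$\left(-319 + \frac{- 5 \sqrt{-5 - 4} \cdot 2 - -9}{131 + \left(12 - 90\right)}\right) \left(-465\right) = \left(-319 + \frac{- 5 \sqrt{-9} \cdot 2 + 9}{131 + \left(12 - 90\right)}\right) \left(-465\right) = \left(-319 + \frac{- 5 \cdot 3 i 2 + 9}{131 - 78}\right) \left(-465\right) = \left(-319 + \frac{- 15 i 2 + 9}{53}\right) \left(-465\right) = \left(-319 + \left(- 30 i + 9\right) \frac{1}{53}\right) \left(-465\right) = \left(-319 + \left(9 - 30 i\right) \frac{1}{53}\right) \left(-465\right) = \left(-319 + \left(\frac{9}{53} - \frac{30 i}{53}\right)\right) \left(-465\right) = \left(- \frac{16898}{53} - \frac{30 i}{53}\right) \left(-465\right) = \frac{7857570}{53} + \frac{13950 i}{53}$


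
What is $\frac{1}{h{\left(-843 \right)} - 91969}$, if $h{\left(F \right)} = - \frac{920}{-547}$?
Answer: $- \frac{547}{50306123} \approx -1.0873 \cdot 10^{-5}$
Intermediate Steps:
$h{\left(F \right)} = \frac{920}{547}$ ($h{\left(F \right)} = \left(-920\right) \left(- \frac{1}{547}\right) = \frac{920}{547}$)
$\frac{1}{h{\left(-843 \right)} - 91969} = \frac{1}{\frac{920}{547} - 91969} = \frac{1}{- \frac{50306123}{547}} = - \frac{547}{50306123}$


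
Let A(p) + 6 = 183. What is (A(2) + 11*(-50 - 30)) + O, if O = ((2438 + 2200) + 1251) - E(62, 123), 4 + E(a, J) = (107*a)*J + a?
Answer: -810854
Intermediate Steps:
A(p) = 177 (A(p) = -6 + 183 = 177)
E(a, J) = -4 + a + 107*J*a (E(a, J) = -4 + ((107*a)*J + a) = -4 + (107*J*a + a) = -4 + (a + 107*J*a) = -4 + a + 107*J*a)
O = -810151 (O = ((2438 + 2200) + 1251) - (-4 + 62 + 107*123*62) = (4638 + 1251) - (-4 + 62 + 815982) = 5889 - 1*816040 = 5889 - 816040 = -810151)
(A(2) + 11*(-50 - 30)) + O = (177 + 11*(-50 - 30)) - 810151 = (177 + 11*(-80)) - 810151 = (177 - 880) - 810151 = -703 - 810151 = -810854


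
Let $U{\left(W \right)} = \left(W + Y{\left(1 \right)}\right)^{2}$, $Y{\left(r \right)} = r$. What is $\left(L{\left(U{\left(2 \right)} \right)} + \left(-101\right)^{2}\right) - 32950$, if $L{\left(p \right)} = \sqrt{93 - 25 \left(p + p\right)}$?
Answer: $-22749 + i \sqrt{357} \approx -22749.0 + 18.894 i$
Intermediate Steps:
$U{\left(W \right)} = \left(1 + W\right)^{2}$ ($U{\left(W \right)} = \left(W + 1\right)^{2} = \left(1 + W\right)^{2}$)
$L{\left(p \right)} = \sqrt{93 - 50 p}$ ($L{\left(p \right)} = \sqrt{93 - 25 \cdot 2 p} = \sqrt{93 - 50 p}$)
$\left(L{\left(U{\left(2 \right)} \right)} + \left(-101\right)^{2}\right) - 32950 = \left(\sqrt{93 - 50 \left(1 + 2\right)^{2}} + \left(-101\right)^{2}\right) - 32950 = \left(\sqrt{93 - 50 \cdot 3^{2}} + 10201\right) - 32950 = \left(\sqrt{93 - 450} + 10201\right) - 32950 = \left(\sqrt{-357} + 10201\right) - 32950 = \left(i \sqrt{357} + 10201\right) - 32950 = \left(10201 + i \sqrt{357}\right) - 32950 = -22749 + i \sqrt{357}$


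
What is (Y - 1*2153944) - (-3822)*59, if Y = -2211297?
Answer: -4139743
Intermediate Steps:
(Y - 1*2153944) - (-3822)*59 = (-2211297 - 1*2153944) - (-3822)*59 = (-2211297 - 2153944) - 1*(-225498) = -4365241 + 225498 = -4139743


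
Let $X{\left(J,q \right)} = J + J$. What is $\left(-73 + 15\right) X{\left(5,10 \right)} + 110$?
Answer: $-470$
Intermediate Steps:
$X{\left(J,q \right)} = 2 J$
$\left(-73 + 15\right) X{\left(5,10 \right)} + 110 = \left(-73 + 15\right) 2 \cdot 5 + 110 = \left(-58\right) 10 + 110 = -580 + 110 = -470$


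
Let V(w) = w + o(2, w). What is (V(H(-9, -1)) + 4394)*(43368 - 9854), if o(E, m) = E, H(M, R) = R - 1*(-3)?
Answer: 147394572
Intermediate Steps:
H(M, R) = 3 + R (H(M, R) = R + 3 = 3 + R)
V(w) = 2 + w (V(w) = w + 2 = 2 + w)
(V(H(-9, -1)) + 4394)*(43368 - 9854) = ((2 + (3 - 1)) + 4394)*(43368 - 9854) = ((2 + 2) + 4394)*33514 = (4 + 4394)*33514 = 4398*33514 = 147394572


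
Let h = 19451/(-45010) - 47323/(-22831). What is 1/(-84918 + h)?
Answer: -1027623310/87262030316131 ≈ -1.1776e-5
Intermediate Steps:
h = 1685922449/1027623310 (h = 19451*(-1/45010) - 47323*(-1/22831) = -19451/45010 + 47323/22831 = 1685922449/1027623310 ≈ 1.6406)
1/(-84918 + h) = 1/(-84918 + 1685922449/1027623310) = 1/(-87262030316131/1027623310) = -1027623310/87262030316131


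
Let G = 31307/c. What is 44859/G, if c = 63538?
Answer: 2850251142/31307 ≈ 91042.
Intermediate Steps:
G = 31307/63538 ≈ 0.49273
44859/G = 44859/(31307/63538) = 44859*(63538/31307) = 2850251142/31307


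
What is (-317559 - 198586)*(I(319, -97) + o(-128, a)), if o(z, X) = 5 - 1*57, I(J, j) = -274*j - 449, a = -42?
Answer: -13459513165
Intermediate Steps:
I(J, j) = -449 - 274*j
o(z, X) = -52 (o(z, X) = 5 - 57 = -52)
(-317559 - 198586)*(I(319, -97) + o(-128, a)) = (-317559 - 198586)*((-449 - 274*(-97)) - 52) = -516145*((-449 + 26578) - 52) = -516145*(26129 - 52) = -516145*26077 = -13459513165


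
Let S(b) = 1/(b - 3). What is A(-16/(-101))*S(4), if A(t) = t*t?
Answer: 256/10201 ≈ 0.025096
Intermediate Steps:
A(t) = t**2
S(b) = 1/(-3 + b)
A(-16/(-101))*S(4) = (-16/(-101))**2/(-3 + 4) = (-16*(-1/101))**2/1 = (16/101)**2*1 = (256/10201)*1 = 256/10201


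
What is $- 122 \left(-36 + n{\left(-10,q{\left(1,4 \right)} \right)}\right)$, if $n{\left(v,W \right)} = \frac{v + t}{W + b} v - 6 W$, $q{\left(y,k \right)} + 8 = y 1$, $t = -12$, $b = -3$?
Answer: $1952$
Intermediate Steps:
$q{\left(y,k \right)} = -8 + y$ ($q{\left(y,k \right)} = -8 + y 1 = -8 + y$)
$n{\left(v,W \right)} = - 6 W + \frac{v \left(-12 + v\right)}{-3 + W}$ ($n{\left(v,W \right)} = \frac{v - 12}{W - 3} v - 6 W = \frac{-12 + v}{-3 + W} v - 6 W = \frac{v \left(-12 + v\right)}{-3 + W} - 6 W = - 6 W + \frac{v \left(-12 + v\right)}{-3 + W}$)
$- 122 \left(-36 + n{\left(-10,q{\left(1,4 \right)} \right)}\right) = - 122 \left(-36 + \frac{\left(-10\right)^{2} - -120 - 6 \left(-8 + 1\right)^{2} + 18 \left(-8 + 1\right)}{-3 + \left(-8 + 1\right)}\right) = - 122 \left(-36 + \frac{100 + 120 - 6 \left(-7\right)^{2} + 18 \left(-7\right)}{-3 - 7}\right) = - 122 \left(-36 + \frac{100 + 120 - 294 - 126}{-10}\right) = - 122 \left(-36 - \frac{100 + 120 - 294 - 126}{10}\right) = - 122 \left(-36 - -20\right) = - 122 \left(-36 + 20\right) = \left(-122\right) \left(-16\right) = 1952$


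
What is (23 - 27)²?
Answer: 16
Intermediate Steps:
(23 - 27)² = (-4)² = 16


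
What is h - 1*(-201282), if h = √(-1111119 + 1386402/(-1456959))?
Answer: 201282 + I*√262067458888695173/485653 ≈ 2.0128e+5 + 1054.1*I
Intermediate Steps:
h = I*√262067458888695173/485653 (h = √(-1111119 + 1386402*(-1/1456959)) = √(-1111119 - 462134/485653) = √(-539618737841/485653) = I*√262067458888695173/485653 ≈ 1054.1*I)
h - 1*(-201282) = I*√262067458888695173/485653 - 1*(-201282) = I*√262067458888695173/485653 + 201282 = 201282 + I*√262067458888695173/485653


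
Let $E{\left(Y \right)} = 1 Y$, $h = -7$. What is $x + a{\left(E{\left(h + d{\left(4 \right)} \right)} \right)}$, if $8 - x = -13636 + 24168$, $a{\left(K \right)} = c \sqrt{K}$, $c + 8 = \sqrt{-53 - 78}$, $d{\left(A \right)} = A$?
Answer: $-10524 - i \sqrt{3} \left(8 - i \sqrt{131}\right) \approx -10544.0 - 13.856 i$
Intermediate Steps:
$c = -8 + i \sqrt{131}$ ($c = -8 + \sqrt{-53 - 78} = -8 + \sqrt{-131} = -8 + i \sqrt{131} \approx -8.0 + 11.446 i$)
$E{\left(Y \right)} = Y$
$a{\left(K \right)} = \sqrt{K} \left(-8 + i \sqrt{131}\right)$ ($a{\left(K \right)} = \left(-8 + i \sqrt{131}\right) \sqrt{K} = \sqrt{K} \left(-8 + i \sqrt{131}\right)$)
$x = -10524$ ($x = 8 - \left(-13636 + 24168\right) = 8 - 10532 = -10524$)
$x + a{\left(E{\left(h + d{\left(4 \right)} \right)} \right)} = -10524 + \sqrt{-7 + 4} \left(-8 + i \sqrt{131}\right) = -10524 + \sqrt{-3} \left(-8 + i \sqrt{131}\right) = -10524 + i \sqrt{3} \left(-8 + i \sqrt{131}\right)$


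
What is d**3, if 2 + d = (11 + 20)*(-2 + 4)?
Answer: 216000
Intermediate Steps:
d = 60 (d = -2 + (11 + 20)*(-2 + 4) = -2 + 31*2 = -2 + 62 = 60)
d**3 = 60**3 = 216000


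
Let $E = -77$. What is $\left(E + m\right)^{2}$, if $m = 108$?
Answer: $961$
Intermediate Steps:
$\left(E + m\right)^{2} = \left(-77 + 108\right)^{2} = 31^{2} = 961$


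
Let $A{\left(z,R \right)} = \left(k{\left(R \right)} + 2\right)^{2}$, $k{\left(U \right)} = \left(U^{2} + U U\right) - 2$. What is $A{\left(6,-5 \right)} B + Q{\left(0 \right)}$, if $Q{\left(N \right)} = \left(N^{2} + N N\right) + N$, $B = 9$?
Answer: $22500$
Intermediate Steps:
$k{\left(U \right)} = -2 + 2 U^{2}$ ($k{\left(U \right)} = \left(U^{2} + U^{2}\right) - 2 = 2 U^{2} - 2 = -2 + 2 U^{2}$)
$Q{\left(N \right)} = N + 2 N^{2}$ ($Q{\left(N \right)} = \left(N^{2} + N^{2}\right) + N = 2 N^{2} + N = N + 2 N^{2}$)
$A{\left(z,R \right)} = 4 R^{4}$ ($A{\left(z,R \right)} = \left(\left(-2 + 2 R^{2}\right) + 2\right)^{2} = \left(2 R^{2}\right)^{2} = 4 R^{4}$)
$A{\left(6,-5 \right)} B + Q{\left(0 \right)} = 4 \left(-5\right)^{4} \cdot 9 + 0 \left(1 + 2 \cdot 0\right) = 4 \cdot 625 \cdot 9 + 0 \left(1 + 0\right) = 2500 \cdot 9 + 0 \cdot 1 = 22500 + 0 = 22500$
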